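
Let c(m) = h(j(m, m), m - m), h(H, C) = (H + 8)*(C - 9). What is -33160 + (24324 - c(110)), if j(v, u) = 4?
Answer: -8728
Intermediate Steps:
h(H, C) = (-9 + C)*(8 + H) (h(H, C) = (8 + H)*(-9 + C) = (-9 + C)*(8 + H))
c(m) = -108 (c(m) = -72 - 9*4 + 8*(m - m) + (m - m)*4 = -72 - 36 + 8*0 + 0*4 = -72 - 36 + 0 + 0 = -108)
-33160 + (24324 - c(110)) = -33160 + (24324 - 1*(-108)) = -33160 + (24324 + 108) = -33160 + 24432 = -8728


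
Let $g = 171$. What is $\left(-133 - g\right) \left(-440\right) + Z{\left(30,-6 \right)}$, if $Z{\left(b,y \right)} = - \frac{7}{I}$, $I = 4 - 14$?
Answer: $\frac{1337607}{10} \approx 1.3376 \cdot 10^{5}$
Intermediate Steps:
$I = -10$ ($I = 4 - 14 = -10$)
$Z{\left(b,y \right)} = \frac{7}{10}$ ($Z{\left(b,y \right)} = - \frac{7}{-10} = \left(-7\right) \left(- \frac{1}{10}\right) = \frac{7}{10}$)
$\left(-133 - g\right) \left(-440\right) + Z{\left(30,-6 \right)} = \left(-133 - 171\right) \left(-440\right) + \frac{7}{10} = \left(-304\right) \left(-440\right) + \frac{7}{10} = 133760 + \frac{7}{10} = \frac{1337607}{10}$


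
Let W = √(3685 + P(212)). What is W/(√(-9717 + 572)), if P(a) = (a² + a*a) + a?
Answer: -I*√34306553/1829 ≈ -3.2024*I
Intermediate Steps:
P(a) = a + 2*a² (P(a) = (a² + a²) + a = 2*a² + a = a + 2*a²)
W = √93785 (W = √(3685 + 212*(1 + 2*212)) = √(3685 + 212*(1 + 424)) = √(3685 + 212*425) = √(3685 + 90100) = √93785 ≈ 306.24)
W/(√(-9717 + 572)) = √93785/(√(-9717 + 572)) = √93785/(√(-9145)) = √93785/((I*√9145)) = √93785*(-I*√9145/9145) = -I*√34306553/1829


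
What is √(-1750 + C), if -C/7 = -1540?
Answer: √9030 ≈ 95.026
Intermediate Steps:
C = 10780 (C = -7*(-1540) = 10780)
√(-1750 + C) = √(-1750 + 10780) = √9030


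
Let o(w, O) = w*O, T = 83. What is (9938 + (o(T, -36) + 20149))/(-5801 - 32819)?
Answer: -27099/38620 ≈ -0.70168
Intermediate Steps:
o(w, O) = O*w
(9938 + (o(T, -36) + 20149))/(-5801 - 32819) = (9938 + (-36*83 + 20149))/(-5801 - 32819) = (9938 + (-2988 + 20149))/(-38620) = (9938 + 17161)*(-1/38620) = 27099*(-1/38620) = -27099/38620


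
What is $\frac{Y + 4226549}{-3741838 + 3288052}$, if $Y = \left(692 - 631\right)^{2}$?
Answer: $- \frac{705045}{75631} \approx -9.3222$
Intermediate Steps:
$Y = 3721$ ($Y = 61^{2} = 3721$)
$\frac{Y + 4226549}{-3741838 + 3288052} = \frac{3721 + 4226549}{-3741838 + 3288052} = \frac{4230270}{-453786} = 4230270 \left(- \frac{1}{453786}\right) = - \frac{705045}{75631}$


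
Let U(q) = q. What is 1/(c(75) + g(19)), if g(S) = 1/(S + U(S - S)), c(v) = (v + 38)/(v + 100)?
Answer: 3325/2322 ≈ 1.4320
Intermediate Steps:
c(v) = (38 + v)/(100 + v)
g(S) = 1/S (g(S) = 1/(S + (S - S)) = 1/(S + 0) = 1/S)
1/(c(75) + g(19)) = 1/((38 + 75)/(100 + 75) + 1/19) = 1/(113/175 + 1/19) = 1/(2322/3325) = 3325/2322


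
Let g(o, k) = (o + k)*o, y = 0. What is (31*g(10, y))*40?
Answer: 124000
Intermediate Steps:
g(o, k) = o*(k + o) (g(o, k) = (k + o)*o = o*(k + o))
(31*g(10, y))*40 = (31*(10*(0 + 10)))*40 = (31*(10*10))*40 = (31*100)*40 = 3100*40 = 124000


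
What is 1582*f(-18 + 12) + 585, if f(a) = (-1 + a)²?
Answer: 78103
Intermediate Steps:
1582*f(-18 + 12) + 585 = 1582*(-1 + (-18 + 12))² + 585 = 1582*(-1 - 6)² + 585 = 1582*(-7)² + 585 = 1582*49 + 585 = 77518 + 585 = 78103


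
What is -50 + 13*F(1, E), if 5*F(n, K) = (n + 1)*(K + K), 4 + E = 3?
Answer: -302/5 ≈ -60.400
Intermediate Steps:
E = -1 (E = -4 + 3 = -1)
F(n, K) = 2*K*(1 + n)/5 (F(n, K) = ((n + 1)*(K + K))/5 = ((1 + n)*(2*K))/5 = (2*K*(1 + n))/5 = 2*K*(1 + n)/5)
-50 + 13*F(1, E) = -50 + 13*((⅖)*(-1)*(1 + 1)) = -50 + 13*((⅖)*(-1)*2) = -50 + 13*(-⅘) = -50 - 52/5 = -302/5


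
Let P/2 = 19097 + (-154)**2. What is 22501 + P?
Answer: 108127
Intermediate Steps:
P = 85626 (P = 2*(19097 + (-154)**2) = 2*(19097 + 23716) = 2*42813 = 85626)
22501 + P = 22501 + 85626 = 108127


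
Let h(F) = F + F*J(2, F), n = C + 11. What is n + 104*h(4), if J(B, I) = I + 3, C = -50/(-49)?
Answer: 163661/49 ≈ 3340.0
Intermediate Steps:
C = 50/49 (C = -50*(-1/49) = 50/49 ≈ 1.0204)
n = 589/49 (n = 50/49 + 11 = 589/49 ≈ 12.020)
J(B, I) = 3 + I
h(F) = F + F*(3 + F)
n + 104*h(4) = 589/49 + 104*(4*(4 + 4)) = 589/49 + 104*(4*8) = 589/49 + 104*32 = 589/49 + 3328 = 163661/49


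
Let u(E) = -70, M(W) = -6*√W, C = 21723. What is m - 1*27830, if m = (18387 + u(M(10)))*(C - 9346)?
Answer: 226681679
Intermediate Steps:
m = 226709509 (m = (18387 - 70)*(21723 - 9346) = 18317*12377 = 226709509)
m - 1*27830 = 226709509 - 1*27830 = 226709509 - 27830 = 226681679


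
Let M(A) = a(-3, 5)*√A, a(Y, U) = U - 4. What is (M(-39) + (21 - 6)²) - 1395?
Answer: -1170 + I*√39 ≈ -1170.0 + 6.245*I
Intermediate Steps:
a(Y, U) = -4 + U
M(A) = √A (M(A) = (-4 + 5)*√A = 1*√A = √A)
(M(-39) + (21 - 6)²) - 1395 = (√(-39) + (21 - 6)²) - 1395 = (I*√39 + 15²) - 1395 = (I*√39 + 225) - 1395 = (225 + I*√39) - 1395 = -1170 + I*√39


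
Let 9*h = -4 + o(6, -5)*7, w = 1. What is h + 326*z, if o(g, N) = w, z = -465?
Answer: -454769/3 ≈ -1.5159e+5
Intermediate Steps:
o(g, N) = 1
h = 1/3 (h = (-4 + 1*7)/9 = (-4 + 7)/9 = (1/9)*3 = 1/3 ≈ 0.33333)
h + 326*z = 1/3 + 326*(-465) = 1/3 - 151590 = -454769/3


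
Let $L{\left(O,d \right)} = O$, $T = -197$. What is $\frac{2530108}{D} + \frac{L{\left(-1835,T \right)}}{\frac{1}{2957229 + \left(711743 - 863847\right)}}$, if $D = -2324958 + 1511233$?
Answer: $- \frac{4188571627576983}{813725} \approx -5.1474 \cdot 10^{9}$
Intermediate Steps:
$D = -813725$
$\frac{2530108}{D} + \frac{L{\left(-1835,T \right)}}{\frac{1}{2957229 + \left(711743 - 863847\right)}} = \frac{2530108}{-813725} - \frac{1835}{\frac{1}{2957229 + \left(711743 - 863847\right)}} = 2530108 \left(- \frac{1}{813725}\right) - \frac{1835}{\frac{1}{2957229 + \left(711743 - 863847\right)}} = - \frac{2530108}{813725} - \frac{1835}{\frac{1}{2957229 - 152104}} = - \frac{2530108}{813725} - \frac{1835}{\frac{1}{2805125}} = - \frac{2530108}{813725} - 1835 \frac{1}{\frac{1}{2805125}} = - \frac{2530108}{813725} - 5147404375 = - \frac{4188571627576983}{813725}$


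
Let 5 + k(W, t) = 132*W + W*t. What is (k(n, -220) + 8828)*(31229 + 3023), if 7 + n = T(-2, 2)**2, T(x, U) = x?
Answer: 311247924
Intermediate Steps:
n = -3 (n = -7 + (-2)**2 = -7 + 4 = -3)
k(W, t) = -5 + 132*W + W*t (k(W, t) = -5 + (132*W + W*t) = -5 + 132*W + W*t)
(k(n, -220) + 8828)*(31229 + 3023) = ((-5 + 132*(-3) - 3*(-220)) + 8828)*(31229 + 3023) = ((-5 - 396 + 660) + 8828)*34252 = (259 + 8828)*34252 = 9087*34252 = 311247924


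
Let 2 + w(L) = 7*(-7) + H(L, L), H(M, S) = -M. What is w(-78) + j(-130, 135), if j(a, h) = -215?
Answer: -188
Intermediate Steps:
w(L) = -51 - L (w(L) = -2 + (7*(-7) - L) = -2 + (-49 - L) = -51 - L)
w(-78) + j(-130, 135) = (-51 - 1*(-78)) - 215 = (-51 + 78) - 215 = 27 - 215 = -188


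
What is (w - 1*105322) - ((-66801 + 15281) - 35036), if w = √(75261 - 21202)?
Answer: -18766 + √54059 ≈ -18534.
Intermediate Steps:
w = √54059 ≈ 232.51
(w - 1*105322) - ((-66801 + 15281) - 35036) = (√54059 - 1*105322) - ((-66801 + 15281) - 35036) = (√54059 - 105322) - (-51520 - 35036) = (-105322 + √54059) - 1*(-86556) = (-105322 + √54059) + 86556 = -18766 + √54059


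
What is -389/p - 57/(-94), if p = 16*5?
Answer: -16003/3760 ≈ -4.2561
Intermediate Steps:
p = 80
-389/p - 57/(-94) = -389/80 - 57/(-94) = -389*1/80 - 57*(-1/94) = -389/80 + 57/94 = -16003/3760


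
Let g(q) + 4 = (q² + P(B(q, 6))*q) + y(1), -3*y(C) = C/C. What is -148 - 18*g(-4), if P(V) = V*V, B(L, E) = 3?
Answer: 290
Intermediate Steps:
y(C) = -⅓ (y(C) = -C/(3*C) = -⅓*1 = -⅓)
P(V) = V²
g(q) = -13/3 + q² + 9*q (g(q) = -4 + ((q² + 3²*q) - ⅓) = -4 + ((q² + 9*q) - ⅓) = -4 + (-⅓ + q² + 9*q) = -13/3 + q² + 9*q)
-148 - 18*g(-4) = -148 - 18*(-13/3 + (-4)² + 9*(-4)) = -148 - 18*(-13/3 + 16 - 36) = -148 - 18*(-73/3) = -148 + 438 = 290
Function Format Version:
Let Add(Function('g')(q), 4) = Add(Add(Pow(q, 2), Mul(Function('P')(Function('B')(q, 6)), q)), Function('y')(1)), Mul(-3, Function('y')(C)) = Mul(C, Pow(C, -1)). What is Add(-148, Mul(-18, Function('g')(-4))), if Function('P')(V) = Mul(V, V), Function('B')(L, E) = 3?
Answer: 290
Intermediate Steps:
Function('y')(C) = Rational(-1, 3) (Function('y')(C) = Mul(Rational(-1, 3), Mul(C, Pow(C, -1))) = Mul(Rational(-1, 3), 1) = Rational(-1, 3))
Function('P')(V) = Pow(V, 2)
Function('g')(q) = Add(Rational(-13, 3), Pow(q, 2), Mul(9, q)) (Function('g')(q) = Add(-4, Add(Add(Pow(q, 2), Mul(Pow(3, 2), q)), Rational(-1, 3))) = Add(-4, Add(Add(Pow(q, 2), Mul(9, q)), Rational(-1, 3))) = Add(-4, Add(Rational(-1, 3), Pow(q, 2), Mul(9, q))) = Add(Rational(-13, 3), Pow(q, 2), Mul(9, q)))
Add(-148, Mul(-18, Function('g')(-4))) = Add(-148, Mul(-18, Add(Rational(-13, 3), Pow(-4, 2), Mul(9, -4)))) = Add(-148, Mul(-18, Add(Rational(-13, 3), 16, -36))) = Add(-148, Mul(-18, Rational(-73, 3))) = Add(-148, 438) = 290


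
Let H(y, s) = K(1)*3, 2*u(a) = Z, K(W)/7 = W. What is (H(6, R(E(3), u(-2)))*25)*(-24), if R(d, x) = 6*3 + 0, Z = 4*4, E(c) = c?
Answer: -12600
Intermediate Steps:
K(W) = 7*W
Z = 16
u(a) = 8 (u(a) = (½)*16 = 8)
R(d, x) = 18 (R(d, x) = 18 + 0 = 18)
H(y, s) = 21 (H(y, s) = (7*1)*3 = 7*3 = 21)
(H(6, R(E(3), u(-2)))*25)*(-24) = (21*25)*(-24) = 525*(-24) = -12600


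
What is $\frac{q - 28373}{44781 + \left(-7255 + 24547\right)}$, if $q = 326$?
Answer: $- \frac{9349}{20691} \approx -0.45184$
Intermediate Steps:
$\frac{q - 28373}{44781 + \left(-7255 + 24547\right)} = \frac{326 - 28373}{44781 + \left(-7255 + 24547\right)} = - \frac{28047}{44781 + 17292} = - \frac{28047}{62073} = \left(-28047\right) \frac{1}{62073} = - \frac{9349}{20691}$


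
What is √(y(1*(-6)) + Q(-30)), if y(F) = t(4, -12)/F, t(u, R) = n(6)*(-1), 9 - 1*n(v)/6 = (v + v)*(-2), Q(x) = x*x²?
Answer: I*√26967 ≈ 164.22*I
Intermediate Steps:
Q(x) = x³
n(v) = 54 + 24*v (n(v) = 54 - 6*(v + v)*(-2) = 54 - 6*2*v*(-2) = 54 - (-24)*v = 54 + 24*v)
t(u, R) = -198 (t(u, R) = (54 + 24*6)*(-1) = (54 + 144)*(-1) = 198*(-1) = -198)
y(F) = -198/F
√(y(1*(-6)) + Q(-30)) = √(-198/(1*(-6)) + (-30)³) = √(-198/(-6) - 27000) = √(-198*(-⅙) - 27000) = √(33 - 27000) = √(-26967) = I*√26967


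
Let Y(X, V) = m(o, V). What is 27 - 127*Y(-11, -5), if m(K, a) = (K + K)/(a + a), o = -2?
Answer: -119/5 ≈ -23.800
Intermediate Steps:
m(K, a) = K/a (m(K, a) = (2*K)/((2*a)) = (2*K)*(1/(2*a)) = K/a)
Y(X, V) = -2/V
27 - 127*Y(-11, -5) = 27 - (-254)/(-5) = 27 - (-254)*(-1)/5 = 27 - 127*2/5 = 27 - 254/5 = -119/5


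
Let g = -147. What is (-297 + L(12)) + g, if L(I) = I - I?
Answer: -444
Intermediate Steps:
L(I) = 0
(-297 + L(12)) + g = (-297 + 0) - 147 = -297 - 147 = -444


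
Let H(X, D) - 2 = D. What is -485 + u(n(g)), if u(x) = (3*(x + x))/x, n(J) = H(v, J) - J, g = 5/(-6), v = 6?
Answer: -479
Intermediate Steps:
H(X, D) = 2 + D
g = -⅚ (g = 5*(-⅙) = -⅚ ≈ -0.83333)
n(J) = 2 (n(J) = (2 + J) - J = 2)
u(x) = 6 (u(x) = (3*(2*x))/x = (6*x)/x = 6)
-485 + u(n(g)) = -485 + 6 = -479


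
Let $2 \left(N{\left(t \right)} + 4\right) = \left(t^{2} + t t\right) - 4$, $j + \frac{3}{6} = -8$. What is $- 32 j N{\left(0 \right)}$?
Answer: $-1632$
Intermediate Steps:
$j = - \frac{17}{2}$ ($j = - \frac{1}{2} - 8 = - \frac{17}{2} \approx -8.5$)
$N{\left(t \right)} = -6 + t^{2}$ ($N{\left(t \right)} = -4 + \frac{\left(t^{2} + t t\right) - 4}{2} = -4 + \frac{\left(t^{2} + t^{2}\right) - 4}{2} = -4 + \frac{2 t^{2} - 4}{2} = -4 + \frac{-4 + 2 t^{2}}{2} = -4 + \left(-2 + t^{2}\right) = -6 + t^{2}$)
$- 32 j N{\left(0 \right)} = \left(-32\right) \left(- \frac{17}{2}\right) \left(-6 + 0^{2}\right) = 272 \left(-6 + 0\right) = 272 \left(-6\right) = -1632$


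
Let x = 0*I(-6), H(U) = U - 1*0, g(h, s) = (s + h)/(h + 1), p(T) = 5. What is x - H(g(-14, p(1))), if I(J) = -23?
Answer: -9/13 ≈ -0.69231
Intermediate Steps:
g(h, s) = (h + s)/(1 + h)
H(U) = U (H(U) = U + 0 = U)
x = 0 (x = 0*(-23) = 0)
x - H(g(-14, p(1))) = 0 - (-14 + 5)/(1 - 14) = 0 - (-9)/(-13) = 0 - (-1)*(-9)/13 = 0 - 1*9/13 = 0 - 9/13 = -9/13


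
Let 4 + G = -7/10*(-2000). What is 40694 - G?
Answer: 39298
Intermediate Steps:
G = 1396 (G = -4 - 7/10*(-2000) = -4 + 1400 = 1396)
40694 - G = 40694 - 1*1396 = 40694 - 1396 = 39298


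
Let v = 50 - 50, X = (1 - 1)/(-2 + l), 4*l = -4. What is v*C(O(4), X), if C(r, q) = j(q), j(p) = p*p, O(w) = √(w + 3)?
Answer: 0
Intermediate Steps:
l = -1 (l = (¼)*(-4) = -1)
X = 0 (X = (1 - 1)/(-2 - 1) = 0/(-3) = 0*(-⅓) = 0)
O(w) = √(3 + w)
j(p) = p²
C(r, q) = q²
v = 0
v*C(O(4), X) = 0*0² = 0*0 = 0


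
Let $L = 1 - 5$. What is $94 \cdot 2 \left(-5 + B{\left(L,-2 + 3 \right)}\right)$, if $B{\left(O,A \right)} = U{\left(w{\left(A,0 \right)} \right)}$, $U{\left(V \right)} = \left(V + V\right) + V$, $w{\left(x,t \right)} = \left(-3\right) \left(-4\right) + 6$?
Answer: $9212$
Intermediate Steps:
$w{\left(x,t \right)} = 18$ ($w{\left(x,t \right)} = 12 + 6 = 18$)
$U{\left(V \right)} = 3 V$ ($U{\left(V \right)} = 2 V + V = 3 V$)
$L = -4$
$B{\left(O,A \right)} = 54$ ($B{\left(O,A \right)} = 3 \cdot 18 = 54$)
$94 \cdot 2 \left(-5 + B{\left(L,-2 + 3 \right)}\right) = 94 \cdot 2 \left(-5 + 54\right) = 94 \cdot 2 \cdot 49 = 94 \cdot 98 = 9212$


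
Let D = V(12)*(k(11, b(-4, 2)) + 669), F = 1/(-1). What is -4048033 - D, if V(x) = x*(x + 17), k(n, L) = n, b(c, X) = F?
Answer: -4284673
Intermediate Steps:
F = -1
b(c, X) = -1
V(x) = x*(17 + x)
D = 236640 (D = (12*(17 + 12))*(11 + 669) = (12*29)*680 = 348*680 = 236640)
-4048033 - D = -4048033 - 1*236640 = -4048033 - 236640 = -4284673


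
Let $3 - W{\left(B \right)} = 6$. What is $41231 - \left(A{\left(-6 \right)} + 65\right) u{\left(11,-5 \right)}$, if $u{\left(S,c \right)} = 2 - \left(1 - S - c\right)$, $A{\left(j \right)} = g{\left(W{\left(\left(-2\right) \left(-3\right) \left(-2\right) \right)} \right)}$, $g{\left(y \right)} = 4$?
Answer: $40748$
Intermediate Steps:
$W{\left(B \right)} = -3$ ($W{\left(B \right)} = 3 - 6 = -3$)
$A{\left(j \right)} = 4$
$u{\left(S,c \right)} = 1 + S + c$ ($u{\left(S,c \right)} = 2 + \left(-1 + S + c\right) = 1 + S + c$)
$41231 - \left(A{\left(-6 \right)} + 65\right) u{\left(11,-5 \right)} = 41231 - \left(4 + 65\right) \left(1 + 11 - 5\right) = 41231 - 69 \cdot 7 = 41231 - 483 = 40748$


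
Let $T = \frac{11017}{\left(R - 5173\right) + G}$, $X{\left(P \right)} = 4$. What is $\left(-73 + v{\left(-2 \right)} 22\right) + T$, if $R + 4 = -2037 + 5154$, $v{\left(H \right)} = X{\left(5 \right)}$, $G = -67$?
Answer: $\frac{20888}{2127} \approx 9.8204$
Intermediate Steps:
$v{\left(H \right)} = 4$
$R = 3113$ ($R = -4 + \left(-2037 + 5154\right) = -4 + 3117 = 3113$)
$T = - \frac{11017}{2127}$ ($T = \frac{11017}{\left(3113 - 5173\right) - 67} = \frac{11017}{-2060 - 67} = \frac{11017}{-2127} = 11017 \left(- \frac{1}{2127}\right) = - \frac{11017}{2127} \approx -5.1796$)
$\left(-73 + v{\left(-2 \right)} 22\right) + T = \left(-73 + 4 \cdot 22\right) - \frac{11017}{2127} = \left(-73 + 88\right) - \frac{11017}{2127} = 15 - \frac{11017}{2127} = \frac{20888}{2127}$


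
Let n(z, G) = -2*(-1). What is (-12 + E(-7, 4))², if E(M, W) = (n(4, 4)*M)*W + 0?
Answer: 4624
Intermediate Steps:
n(z, G) = 2
E(M, W) = 2*M*W (E(M, W) = (2*M)*W + 0 = 2*M*W + 0 = 2*M*W)
(-12 + E(-7, 4))² = (-12 + 2*(-7)*4)² = (-12 - 56)² = (-68)² = 4624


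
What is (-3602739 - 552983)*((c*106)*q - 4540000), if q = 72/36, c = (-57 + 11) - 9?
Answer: 18915433598520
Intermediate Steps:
c = -55 (c = -46 - 9 = -55)
q = 2 (q = 72*(1/36) = 2)
(-3602739 - 552983)*((c*106)*q - 4540000) = (-3602739 - 552983)*(-55*106*2 - 4540000) = -4155722*(-5830*2 - 4540000) = -4155722*(-11660 - 4540000) = -4155722*(-4551660) = 18915433598520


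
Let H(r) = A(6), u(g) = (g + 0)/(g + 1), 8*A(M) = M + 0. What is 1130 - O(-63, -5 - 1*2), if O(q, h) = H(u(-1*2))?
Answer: 4517/4 ≈ 1129.3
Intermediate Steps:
A(M) = M/8 (A(M) = (M + 0)/8 = M/8)
u(g) = g/(1 + g)
H(r) = 3/4 (H(r) = (1/8)*6 = 3/4)
O(q, h) = 3/4
1130 - O(-63, -5 - 1*2) = 1130 - 1*3/4 = 1130 - 3/4 = 4517/4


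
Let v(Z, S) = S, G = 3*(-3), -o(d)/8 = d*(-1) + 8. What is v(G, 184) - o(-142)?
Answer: 1384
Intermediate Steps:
o(d) = -64 + 8*d (o(d) = -8*(d*(-1) + 8) = -8*(-d + 8) = -8*(8 - d) = -64 + 8*d)
G = -9
v(G, 184) - o(-142) = 184 - (-64 + 8*(-142)) = 184 - (-64 - 1136) = 184 - 1*(-1200) = 184 + 1200 = 1384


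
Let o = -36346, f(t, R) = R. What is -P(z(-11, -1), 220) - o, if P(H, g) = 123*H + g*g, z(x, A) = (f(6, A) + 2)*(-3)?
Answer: -11685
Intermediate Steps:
z(x, A) = -6 - 3*A (z(x, A) = (A + 2)*(-3) = (2 + A)*(-3) = -6 - 3*A)
P(H, g) = g² + 123*H (P(H, g) = 123*H + g² = g² + 123*H)
-P(z(-11, -1), 220) - o = -(220² + 123*(-6 - 3*(-1))) - 1*(-36346) = -(48400 + 123*(-6 + 3)) + 36346 = -(48400 + 123*(-3)) + 36346 = -(48400 - 369) + 36346 = -1*48031 + 36346 = -48031 + 36346 = -11685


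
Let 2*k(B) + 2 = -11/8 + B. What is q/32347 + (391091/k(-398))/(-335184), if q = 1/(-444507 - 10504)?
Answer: 5756171452094108/990055422696694263 ≈ 0.0058140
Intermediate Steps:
k(B) = -27/16 + B/2 (k(B) = -1 + (-11/8 + B)/2 = -1 + (-11/16 + B/2) = -27/16 + B/2)
q = -1/455011 (q = 1/(-455011) = -1/455011 ≈ -2.1978e-6)
q/32347 + (391091/k(-398))/(-335184) = -1/455011/32347 + (391091/(-27/16 + (½)*(-398)))/(-335184) = -1/455011*1/32347 + (391091/(-27/16 - 199))*(-1/335184) = -1/14718240817 + (391091/(-3211/16))*(-1/335184) = -1/14718240817 + (391091*(-16/3211))*(-1/335184) = -1/14718240817 - 6257456/3211*(-1/335184) = -1/14718240817 + 391091/67267239 = 5756171452094108/990055422696694263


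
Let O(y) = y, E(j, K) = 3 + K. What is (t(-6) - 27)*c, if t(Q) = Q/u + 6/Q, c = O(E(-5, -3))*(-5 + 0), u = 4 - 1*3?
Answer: 0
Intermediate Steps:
u = 1 (u = 4 - 3 = 1)
c = 0 (c = (3 - 3)*(-5 + 0) = 0*(-5) = 0)
t(Q) = Q + 6/Q (t(Q) = Q/1 + 6/Q = Q*1 + 6/Q = Q + 6/Q)
(t(-6) - 27)*c = ((-6 + 6/(-6)) - 27)*0 = ((-6 + 6*(-⅙)) - 27)*0 = ((-6 - 1) - 27)*0 = (-7 - 27)*0 = -34*0 = 0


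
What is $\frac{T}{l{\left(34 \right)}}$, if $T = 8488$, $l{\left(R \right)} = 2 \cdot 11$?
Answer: $\frac{4244}{11} \approx 385.82$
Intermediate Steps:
$l{\left(R \right)} = 22$
$\frac{T}{l{\left(34 \right)}} = \frac{8488}{22} = 8488 \cdot \frac{1}{22} = \frac{4244}{11}$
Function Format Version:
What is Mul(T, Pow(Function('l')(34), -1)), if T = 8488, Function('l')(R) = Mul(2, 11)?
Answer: Rational(4244, 11) ≈ 385.82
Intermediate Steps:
Function('l')(R) = 22
Mul(T, Pow(Function('l')(34), -1)) = Mul(8488, Pow(22, -1)) = Mul(8488, Rational(1, 22)) = Rational(4244, 11)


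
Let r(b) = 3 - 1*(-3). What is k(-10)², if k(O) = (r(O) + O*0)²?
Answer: 1296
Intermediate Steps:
r(b) = 6 (r(b) = 3 + 3 = 6)
k(O) = 36 (k(O) = (6 + O*0)² = (6 + 0)² = 6² = 36)
k(-10)² = 36² = 1296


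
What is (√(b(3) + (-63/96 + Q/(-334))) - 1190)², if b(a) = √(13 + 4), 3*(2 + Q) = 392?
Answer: (4769520 - √1002*√(-16697 + 16032*√17))²/16064064 ≈ 1.4119e+6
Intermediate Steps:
Q = 386/3 (Q = -2 + (⅓)*392 = -2 + 392/3 = 386/3 ≈ 128.67)
b(a) = √17
(√(b(3) + (-63/96 + Q/(-334))) - 1190)² = (√(√17 + (-63/96 + (386/3)/(-334))) - 1190)² = (√(√17 + (-63*1/96 + (386/3)*(-1/334))) - 1190)² = (√(√17 + (-21/32 - 193/501)) - 1190)² = (√(√17 - 16697/16032) - 1190)² = (√(-16697/16032 + √17) - 1190)² = (-1190 + √(-16697/16032 + √17))²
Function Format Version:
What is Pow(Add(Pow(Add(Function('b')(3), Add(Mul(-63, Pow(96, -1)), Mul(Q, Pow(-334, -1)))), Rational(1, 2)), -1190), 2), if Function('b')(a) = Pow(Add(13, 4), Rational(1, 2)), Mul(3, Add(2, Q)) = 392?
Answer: Mul(Rational(1, 16064064), Pow(Add(4769520, Mul(-1, Pow(1002, Rational(1, 2)), Pow(Add(-16697, Mul(16032, Pow(17, Rational(1, 2)))), Rational(1, 2)))), 2)) ≈ 1.4119e+6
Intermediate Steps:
Q = Rational(386, 3) (Q = Add(-2, Mul(Rational(1, 3), 392)) = Add(-2, Rational(392, 3)) = Rational(386, 3) ≈ 128.67)
Function('b')(a) = Pow(17, Rational(1, 2))
Pow(Add(Pow(Add(Function('b')(3), Add(Mul(-63, Pow(96, -1)), Mul(Q, Pow(-334, -1)))), Rational(1, 2)), -1190), 2) = Pow(Add(Pow(Add(Pow(17, Rational(1, 2)), Add(Mul(-63, Pow(96, -1)), Mul(Rational(386, 3), Pow(-334, -1)))), Rational(1, 2)), -1190), 2) = Pow(Add(Pow(Add(Pow(17, Rational(1, 2)), Add(Mul(-63, Rational(1, 96)), Mul(Rational(386, 3), Rational(-1, 334)))), Rational(1, 2)), -1190), 2) = Pow(Add(Pow(Add(Pow(17, Rational(1, 2)), Add(Rational(-21, 32), Rational(-193, 501))), Rational(1, 2)), -1190), 2) = Pow(Add(Pow(Add(Pow(17, Rational(1, 2)), Rational(-16697, 16032)), Rational(1, 2)), -1190), 2) = Pow(Add(Pow(Add(Rational(-16697, 16032), Pow(17, Rational(1, 2))), Rational(1, 2)), -1190), 2) = Pow(Add(-1190, Pow(Add(Rational(-16697, 16032), Pow(17, Rational(1, 2))), Rational(1, 2))), 2)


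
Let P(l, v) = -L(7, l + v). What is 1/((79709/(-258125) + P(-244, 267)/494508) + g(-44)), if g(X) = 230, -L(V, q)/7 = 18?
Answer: 7358750/1690241993 ≈ 0.0043537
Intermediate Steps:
L(V, q) = -126 (L(V, q) = -7*18 = -126)
P(l, v) = 126 (P(l, v) = -1*(-126) = 126)
1/((79709/(-258125) + P(-244, 267)/494508) + g(-44)) = 1/((79709/(-258125) + 126/494508) + 230) = 1/((79709*(-1/258125) + 126*(1/494508)) + 230) = 1/((-193/625 + 3/11774) + 230) = 1/(-2270507/7358750 + 230) = 1/(1690241993/7358750) = 7358750/1690241993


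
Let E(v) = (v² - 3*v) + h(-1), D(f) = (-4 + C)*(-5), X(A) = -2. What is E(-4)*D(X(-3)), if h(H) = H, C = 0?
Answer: 540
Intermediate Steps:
D(f) = 20 (D(f) = (-4 + 0)*(-5) = -4*(-5) = 20)
E(v) = -1 + v² - 3*v (E(v) = (v² - 3*v) - 1 = -1 + v² - 3*v)
E(-4)*D(X(-3)) = (-1 + (-4)² - 3*(-4))*20 = (-1 + 16 + 12)*20 = 27*20 = 540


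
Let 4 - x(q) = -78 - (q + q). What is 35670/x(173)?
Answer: 17835/214 ≈ 83.341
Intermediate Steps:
x(q) = 82 + 2*q (x(q) = 4 - (-78 - (q + q)) = 4 - (-78 - 2*q) = 4 + (78 + 2*q) = 82 + 2*q)
35670/x(173) = 35670/(82 + 2*173) = 35670/(82 + 346) = 35670/428 = 35670*(1/428) = 17835/214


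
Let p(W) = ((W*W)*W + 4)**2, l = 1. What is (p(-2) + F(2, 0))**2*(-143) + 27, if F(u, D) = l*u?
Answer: -46305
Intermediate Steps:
F(u, D) = u (F(u, D) = 1*u = u)
p(W) = (4 + W**3)**2 (p(W) = (W**2*W + 4)**2 = (W**3 + 4)**2 = (4 + W**3)**2)
(p(-2) + F(2, 0))**2*(-143) + 27 = ((4 + (-2)**3)**2 + 2)**2*(-143) + 27 = ((4 - 8)**2 + 2)**2*(-143) + 27 = ((-4)**2 + 2)**2*(-143) + 27 = (16 + 2)**2*(-143) + 27 = 18**2*(-143) + 27 = 324*(-143) + 27 = -46332 + 27 = -46305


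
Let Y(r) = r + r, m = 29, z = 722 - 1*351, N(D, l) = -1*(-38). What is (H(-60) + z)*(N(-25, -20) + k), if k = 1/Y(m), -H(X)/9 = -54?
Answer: 1889685/58 ≈ 32581.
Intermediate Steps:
N(D, l) = 38
H(X) = 486 (H(X) = -9*(-54) = 486)
z = 371 (z = 722 - 351 = 371)
Y(r) = 2*r
k = 1/58 (k = 1/(2*29) = 1/58 ≈ 0.017241)
(H(-60) + z)*(N(-25, -20) + k) = (486 + 371)*(38 + 1/58) = 857*(2205/58) = 1889685/58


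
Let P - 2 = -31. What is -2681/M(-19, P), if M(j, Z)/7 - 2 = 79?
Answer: -383/81 ≈ -4.7284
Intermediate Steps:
P = -29 (P = 2 - 31 = -29)
M(j, Z) = 567 (M(j, Z) = 14 + 7*79 = 14 + 553 = 567)
-2681/M(-19, P) = -2681/567 = -2681*1/567 = -383/81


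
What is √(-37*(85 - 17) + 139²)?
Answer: √16805 ≈ 129.63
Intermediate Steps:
√(-37*(85 - 17) + 139²) = √(-37*68 + 19321) = √(-2516 + 19321) = √16805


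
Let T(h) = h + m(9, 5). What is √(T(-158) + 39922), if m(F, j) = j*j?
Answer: 3*√4421 ≈ 199.47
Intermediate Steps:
m(F, j) = j²
T(h) = 25 + h (T(h) = h + 5² = h + 25 = 25 + h)
√(T(-158) + 39922) = √((25 - 158) + 39922) = √(-133 + 39922) = √39789 = 3*√4421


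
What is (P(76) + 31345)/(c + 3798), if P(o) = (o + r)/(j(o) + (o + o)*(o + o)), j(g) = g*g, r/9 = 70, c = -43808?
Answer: -452622153/577744400 ≈ -0.78343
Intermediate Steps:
r = 630 (r = 9*70 = 630)
j(g) = g**2
P(o) = (630 + o)/(5*o**2) (P(o) = (o + 630)/(o**2 + (o + o)*(o + o)) = (630 + o)/(o**2 + (2*o)*(2*o)) = (630 + o)/(o**2 + 4*o**2) = (630 + o)/((5*o**2)) = (630 + o)*(1/(5*o**2)) = (630 + o)/(5*o**2))
(P(76) + 31345)/(c + 3798) = ((1/5)*(630 + 76)/76**2 + 31345)/(-43808 + 3798) = ((1/5)*(1/5776)*706 + 31345)/(-40010) = (353/14440 + 31345)*(-1/40010) = (452622153/14440)*(-1/40010) = -452622153/577744400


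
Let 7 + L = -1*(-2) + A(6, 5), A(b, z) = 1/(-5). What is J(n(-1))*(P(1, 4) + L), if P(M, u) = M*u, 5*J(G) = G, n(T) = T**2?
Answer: -6/25 ≈ -0.24000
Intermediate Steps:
A(b, z) = -1/5
J(G) = G/5
L = -26/5 (L = -7 + (-1*(-2) - 1/5) = -7 + (2 - 1/5) = -7 + 9/5 = -26/5 ≈ -5.2000)
J(n(-1))*(P(1, 4) + L) = ((1/5)*(-1)**2)*(1*4 - 26/5) = ((1/5)*1)*(4 - 26/5) = (1/5)*(-6/5) = -6/25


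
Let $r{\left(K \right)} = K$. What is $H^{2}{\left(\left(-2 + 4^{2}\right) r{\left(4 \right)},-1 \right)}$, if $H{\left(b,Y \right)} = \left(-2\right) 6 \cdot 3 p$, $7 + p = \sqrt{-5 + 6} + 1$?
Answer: $32400$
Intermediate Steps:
$p = -5$ ($p = -7 + \left(\sqrt{-5 + 6} + 1\right) = -7 + \left(\sqrt{1} + 1\right) = -7 + \left(1 + 1\right) = -7 + 2 = -5$)
$H{\left(b,Y \right)} = 180$ ($H{\left(b,Y \right)} = \left(-2\right) 6 \cdot 3 \left(-5\right) = \left(-12\right) 3 \left(-5\right) = \left(-36\right) \left(-5\right) = 180$)
$H^{2}{\left(\left(-2 + 4^{2}\right) r{\left(4 \right)},-1 \right)} = 180^{2} = 32400$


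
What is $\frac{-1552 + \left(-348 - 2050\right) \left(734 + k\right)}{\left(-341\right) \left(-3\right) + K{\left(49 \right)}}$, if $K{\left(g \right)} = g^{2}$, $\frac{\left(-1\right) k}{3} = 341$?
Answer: $\frac{345735}{1712} \approx 201.95$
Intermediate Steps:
$k = -1023$ ($k = \left(-3\right) 341 = -1023$)
$\frac{-1552 + \left(-348 - 2050\right) \left(734 + k\right)}{\left(-341\right) \left(-3\right) + K{\left(49 \right)}} = \frac{-1552 + \left(-348 - 2050\right) \left(734 - 1023\right)}{\left(-341\right) \left(-3\right) + 49^{2}} = \frac{-1552 - -693022}{1023 + 2401} = \frac{-1552 + 693022}{3424} = 691470 \cdot \frac{1}{3424} = \frac{345735}{1712}$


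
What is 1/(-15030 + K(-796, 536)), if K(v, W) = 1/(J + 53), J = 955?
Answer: -1008/15150239 ≈ -6.6534e-5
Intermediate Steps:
K(v, W) = 1/1008 (K(v, W) = 1/(955 + 53) = 1/1008)
1/(-15030 + K(-796, 536)) = 1/(-15030 + 1/1008) = 1/(-15150239/1008) = -1008/15150239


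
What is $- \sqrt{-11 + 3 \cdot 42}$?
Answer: $- \sqrt{115} \approx -10.724$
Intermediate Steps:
$- \sqrt{-11 + 3 \cdot 42} = - \sqrt{-11 + 126} = - \sqrt{115}$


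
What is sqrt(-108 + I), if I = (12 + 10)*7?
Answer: sqrt(46) ≈ 6.7823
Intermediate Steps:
I = 154 (I = 22*7 = 154)
sqrt(-108 + I) = sqrt(-108 + 154) = sqrt(46)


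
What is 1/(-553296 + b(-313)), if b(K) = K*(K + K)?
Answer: -1/357358 ≈ -2.7983e-6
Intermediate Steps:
b(K) = 2*K² (b(K) = K*(2*K) = 2*K²)
1/(-553296 + b(-313)) = 1/(-553296 + 2*(-313)²) = 1/(-553296 + 2*97969) = 1/(-553296 + 195938) = 1/(-357358) = -1/357358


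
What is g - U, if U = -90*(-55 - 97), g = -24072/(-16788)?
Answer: -19136314/1399 ≈ -13679.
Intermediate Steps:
g = 2006/1399 (g = -24072*(-1/16788) = 2006/1399 ≈ 1.4339)
U = 13680 (U = -90*(-152) = 13680)
g - U = 2006/1399 - 1*13680 = 2006/1399 - 13680 = -19136314/1399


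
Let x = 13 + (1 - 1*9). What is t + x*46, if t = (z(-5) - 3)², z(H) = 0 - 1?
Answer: 246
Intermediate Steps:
z(H) = -1
t = 16 (t = (-1 - 3)² = (-4)² = 16)
x = 5 (x = 13 + (1 - 9) = 13 - 8 = 5)
t + x*46 = 16 + 5*46 = 16 + 230 = 246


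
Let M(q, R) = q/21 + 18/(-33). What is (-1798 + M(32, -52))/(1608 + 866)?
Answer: -207556/285747 ≈ -0.72636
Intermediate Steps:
M(q, R) = -6/11 + q/21 (M(q, R) = q*(1/21) + 18*(-1/33) = q/21 - 6/11 = -6/11 + q/21)
(-1798 + M(32, -52))/(1608 + 866) = (-1798 + (-6/11 + (1/21)*32))/(1608 + 866) = (-1798 + (-6/11 + 32/21))/2474 = (-1798 + 226/231)*(1/2474) = -415112/231*1/2474 = -207556/285747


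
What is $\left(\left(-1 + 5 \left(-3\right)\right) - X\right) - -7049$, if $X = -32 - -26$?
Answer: $7039$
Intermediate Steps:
$X = -6$ ($X = -32 + 26 = -6$)
$\left(\left(-1 + 5 \left(-3\right)\right) - X\right) - -7049 = \left(\left(-1 + 5 \left(-3\right)\right) - -6\right) - -7049 = \left(\left(-1 - 15\right) + 6\right) + 7049 = \left(-16 + 6\right) + 7049 = -10 + 7049 = 7039$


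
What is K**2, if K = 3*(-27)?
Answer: 6561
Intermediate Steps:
K = -81
K**2 = (-81)**2 = 6561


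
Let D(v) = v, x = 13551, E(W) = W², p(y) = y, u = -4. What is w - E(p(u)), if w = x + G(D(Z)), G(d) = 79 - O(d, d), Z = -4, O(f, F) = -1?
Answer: 13615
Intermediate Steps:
G(d) = 80 (G(d) = 79 - 1*(-1) = 79 + 1 = 80)
w = 13631 (w = 13551 + 80 = 13631)
w - E(p(u)) = 13631 - 1*(-4)² = 13631 - 1*16 = 13631 - 16 = 13615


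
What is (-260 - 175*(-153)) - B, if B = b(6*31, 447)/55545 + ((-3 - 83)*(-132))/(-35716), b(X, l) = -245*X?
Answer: 125247414603/4723441 ≈ 26516.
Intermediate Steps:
B = -5376488/4723441 (B = -1470*31/55545 + ((-3 - 83)*(-132))/(-35716) = -245*186*(1/55545) - 86*(-132)*(-1/35716) = -45570*1/55545 + 11352*(-1/35716) = -434/529 - 2838/8929 = -5376488/4723441 ≈ -1.1383)
(-260 - 175*(-153)) - B = (-260 - 175*(-153)) - 1*(-5376488/4723441) = (-260 + 26775) + 5376488/4723441 = 26515 + 5376488/4723441 = 125247414603/4723441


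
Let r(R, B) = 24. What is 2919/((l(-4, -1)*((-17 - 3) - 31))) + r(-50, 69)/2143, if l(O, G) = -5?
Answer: 2087179/182155 ≈ 11.458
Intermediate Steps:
2919/((l(-4, -1)*((-17 - 3) - 31))) + r(-50, 69)/2143 = 2919/((-5*((-17 - 3) - 31))) + 24/2143 = 2919/((-5*(-20 - 31))) + 24*(1/2143) = 2919/((-5*(-51))) + 24/2143 = 2919/255 + 24/2143 = 2919*(1/255) + 24/2143 = 973/85 + 24/2143 = 2087179/182155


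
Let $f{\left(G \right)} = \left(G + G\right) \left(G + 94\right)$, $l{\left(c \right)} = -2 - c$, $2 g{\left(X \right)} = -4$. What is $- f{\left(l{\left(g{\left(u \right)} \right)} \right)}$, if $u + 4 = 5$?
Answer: $0$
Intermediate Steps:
$u = 1$ ($u = -4 + 5 = 1$)
$g{\left(X \right)} = -2$ ($g{\left(X \right)} = \frac{1}{2} \left(-4\right) = -2$)
$f{\left(G \right)} = 2 G \left(94 + G\right)$
$- f{\left(l{\left(g{\left(u \right)} \right)} \right)} = - 2 \left(-2 - -2\right) \left(94 - 0\right) = - 2 \left(-2 + 2\right) \left(94 + \left(-2 + 2\right)\right) = - 2 \cdot 0 \left(94 + 0\right) = - 2 \cdot 0 \cdot 94 = \left(-1\right) 0 = 0$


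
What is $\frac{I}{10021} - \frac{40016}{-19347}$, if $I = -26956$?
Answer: $- \frac{120517396}{193876287} \approx -0.62162$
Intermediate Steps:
$\frac{I}{10021} - \frac{40016}{-19347} = - \frac{26956}{10021} - \frac{40016}{-19347} = \left(-26956\right) \frac{1}{10021} - - \frac{40016}{19347} = - \frac{26956}{10021} + \frac{40016}{19347} = - \frac{120517396}{193876287}$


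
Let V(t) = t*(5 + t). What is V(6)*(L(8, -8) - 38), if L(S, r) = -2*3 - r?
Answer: -2376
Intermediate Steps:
L(S, r) = -6 - r
V(6)*(L(8, -8) - 38) = (6*(5 + 6))*((-6 - 1*(-8)) - 38) = (6*11)*((-6 + 8) - 38) = 66*(2 - 38) = 66*(-36) = -2376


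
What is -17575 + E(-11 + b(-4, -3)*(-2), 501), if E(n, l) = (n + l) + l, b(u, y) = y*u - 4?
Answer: -16600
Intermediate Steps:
b(u, y) = -4 + u*y (b(u, y) = u*y - 4 = -4 + u*y)
E(n, l) = n + 2*l (E(n, l) = (l + n) + l = n + 2*l)
-17575 + E(-11 + b(-4, -3)*(-2), 501) = -17575 + ((-11 + (-4 - 4*(-3))*(-2)) + 2*501) = -17575 + ((-11 + (-4 + 12)*(-2)) + 1002) = -17575 + ((-11 + 8*(-2)) + 1002) = -17575 + ((-11 - 16) + 1002) = -17575 + (-27 + 1002) = -17575 + 975 = -16600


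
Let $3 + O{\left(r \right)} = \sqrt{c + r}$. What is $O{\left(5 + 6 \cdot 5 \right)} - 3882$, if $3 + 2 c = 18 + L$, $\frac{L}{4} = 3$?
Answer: $-3885 + \frac{\sqrt{194}}{2} \approx -3878.0$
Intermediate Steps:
$L = 12$ ($L = 4 \cdot 3 = 12$)
$c = \frac{27}{2}$ ($c = - \frac{3}{2} + \frac{18 + 12}{2} = - \frac{3}{2} + \frac{1}{2} \cdot 30 = - \frac{3}{2} + 15 = \frac{27}{2} \approx 13.5$)
$O{\left(r \right)} = -3 + \sqrt{\frac{27}{2} + r}$
$O{\left(5 + 6 \cdot 5 \right)} - 3882 = \left(-3 + \frac{\sqrt{54 + 4 \left(5 + 6 \cdot 5\right)}}{2}\right) - 3882 = \left(-3 + \frac{\sqrt{54 + 4 \left(5 + 30\right)}}{2}\right) - 3882 = \left(-3 + \frac{\sqrt{54 + 4 \cdot 35}}{2}\right) - 3882 = \left(-3 + \frac{\sqrt{54 + 140}}{2}\right) - 3882 = \left(-3 + \frac{\sqrt{194}}{2}\right) - 3882 = -3885 + \frac{\sqrt{194}}{2}$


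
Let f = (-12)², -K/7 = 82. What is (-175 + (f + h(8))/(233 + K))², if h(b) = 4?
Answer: 3578791329/116281 ≈ 30777.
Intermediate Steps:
K = -574 (K = -7*82 = -574)
f = 144
(-175 + (f + h(8))/(233 + K))² = (-175 + (144 + 4)/(233 - 574))² = (-175 + 148/(-341))² = (-175 + 148*(-1/341))² = (-175 - 148/341)² = (-59823/341)² = 3578791329/116281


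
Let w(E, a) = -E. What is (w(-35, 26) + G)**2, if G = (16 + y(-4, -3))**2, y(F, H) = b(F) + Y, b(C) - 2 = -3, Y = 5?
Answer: 189225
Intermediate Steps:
b(C) = -1 (b(C) = 2 - 3 = -1)
y(F, H) = 4 (y(F, H) = -1 + 5 = 4)
G = 400 (G = (16 + 4)**2 = 20**2 = 400)
(w(-35, 26) + G)**2 = (-1*(-35) + 400)**2 = (35 + 400)**2 = 435**2 = 189225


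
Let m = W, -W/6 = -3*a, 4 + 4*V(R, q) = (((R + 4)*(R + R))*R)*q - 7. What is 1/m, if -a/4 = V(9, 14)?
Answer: -1/530514 ≈ -1.8850e-6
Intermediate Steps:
V(R, q) = -11/4 + q*R²*(4 + R)/2 (V(R, q) = -1 + ((((R + 4)*(R + R))*R)*q - 7)/4 = -1 + ((((4 + R)*(2*R))*R)*q - 7)/4 = -1 + (((2*R*(4 + R))*R)*q - 7)/4 = -1 + ((2*R²*(4 + R))*q - 7)/4 = -1 + (2*q*R²*(4 + R) - 7)/4 = -1 + (-7 + 2*q*R²*(4 + R))/4 = -1 + (-7/4 + q*R²*(4 + R)/2) = -11/4 + q*R²*(4 + R)/2)
a = -29473 (a = -4*(-11/4 + (½)*14*9³ + 2*14*9²) = -4*(-11/4 + (½)*14*729 + 2*14*81) = -4*(-11/4 + 5103 + 2268) = -4*29473/4 = -29473)
W = -530514 (W = -(-18)*(-29473) = -6*88419 = -530514)
m = -530514
1/m = 1/(-530514) = -1/530514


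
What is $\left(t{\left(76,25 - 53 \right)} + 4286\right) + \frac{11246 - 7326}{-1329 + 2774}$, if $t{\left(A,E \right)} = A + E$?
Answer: $\frac{1253310}{289} \approx 4336.7$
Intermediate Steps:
$\left(t{\left(76,25 - 53 \right)} + 4286\right) + \frac{11246 - 7326}{-1329 + 2774} = \left(\left(76 + \left(25 - 53\right)\right) + 4286\right) + \frac{11246 - 7326}{-1329 + 2774} = \left(\left(76 + \left(25 - 53\right)\right) + 4286\right) + \frac{3920}{1445} = \left(\left(76 - 28\right) + 4286\right) + 3920 \cdot \frac{1}{1445} = \left(48 + 4286\right) + \frac{784}{289} = 4334 + \frac{784}{289} = \frac{1253310}{289}$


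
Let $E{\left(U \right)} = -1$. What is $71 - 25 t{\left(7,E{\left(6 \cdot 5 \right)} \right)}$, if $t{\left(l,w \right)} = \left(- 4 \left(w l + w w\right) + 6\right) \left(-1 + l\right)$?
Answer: $-4429$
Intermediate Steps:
$t{\left(l,w \right)} = \left(-1 + l\right) \left(6 - 4 w^{2} - 4 l w\right)$ ($t{\left(l,w \right)} = \left(- 4 \left(l w + w^{2}\right) + 6\right) \left(-1 + l\right) = \left(- 4 \left(w^{2} + l w\right) + 6\right) \left(-1 + l\right) = \left(\left(- 4 w^{2} - 4 l w\right) + 6\right) \left(-1 + l\right) = \left(6 - 4 w^{2} - 4 l w\right) \left(-1 + l\right) = \left(-1 + l\right) \left(6 - 4 w^{2} - 4 l w\right)$)
$71 - 25 t{\left(7,E{\left(6 \cdot 5 \right)} \right)} = 71 - 25 \left(-6 + 4 \left(-1\right)^{2} + 6 \cdot 7 - 28 \left(-1\right)^{2} - - 4 \cdot 7^{2} + 4 \cdot 7 \left(-1\right)\right) = 71 - 25 \left(-6 + 4 \cdot 1 + 42 - 28 \cdot 1 - \left(-4\right) 49 - 28\right) = 71 - 25 \left(-6 + 4 + 42 - 28 + 196 - 28\right) = 71 - 4500 = -4429$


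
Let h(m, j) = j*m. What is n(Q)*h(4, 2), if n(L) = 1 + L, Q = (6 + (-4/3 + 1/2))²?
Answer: 1994/9 ≈ 221.56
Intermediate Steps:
Q = 961/36 (Q = (6 + (-4*⅓ + 1*(½)))² = (6 + (-4/3 + ½))² = (6 - ⅚)² = (31/6)² = 961/36 ≈ 26.694)
n(Q)*h(4, 2) = (1 + 961/36)*(2*4) = (997/36)*8 = 1994/9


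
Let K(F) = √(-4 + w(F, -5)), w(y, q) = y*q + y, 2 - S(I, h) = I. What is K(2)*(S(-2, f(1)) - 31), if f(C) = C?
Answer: -54*I*√3 ≈ -93.531*I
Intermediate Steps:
S(I, h) = 2 - I
w(y, q) = y + q*y (w(y, q) = q*y + y = y + q*y)
K(F) = √(-4 - 4*F) (K(F) = √(-4 + F*(1 - 5)) = √(-4 + F*(-4)) = √(-4 - 4*F))
K(2)*(S(-2, f(1)) - 31) = (2*√(-1 - 1*2))*((2 - 1*(-2)) - 31) = (2*√(-1 - 2))*((2 + 2) - 31) = (2*√(-3))*(4 - 31) = (2*(I*√3))*(-27) = (2*I*√3)*(-27) = -54*I*√3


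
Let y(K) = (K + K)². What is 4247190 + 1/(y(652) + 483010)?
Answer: 9273425072941/2183426 ≈ 4.2472e+6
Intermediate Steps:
y(K) = 4*K² (y(K) = (2*K)² = 4*K²)
4247190 + 1/(y(652) + 483010) = 4247190 + 1/(4*652² + 483010) = 4247190 + 1/(4*425104 + 483010) = 4247190 + 1/(1700416 + 483010) = 4247190 + 1/2183426 = 9273425072941/2183426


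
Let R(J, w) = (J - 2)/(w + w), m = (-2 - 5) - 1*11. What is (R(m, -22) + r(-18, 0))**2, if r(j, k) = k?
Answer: 25/121 ≈ 0.20661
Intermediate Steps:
m = -18 (m = -7 - 11 = -18)
R(J, w) = (-2 + J)/(2*w) (R(J, w) = (-2 + J)/((2*w)) = (-2 + J)*(1/(2*w)) = (-2 + J)/(2*w))
(R(m, -22) + r(-18, 0))**2 = ((1/2)*(-2 - 18)/(-22) + 0)**2 = ((1/2)*(-1/22)*(-20) + 0)**2 = (5/11 + 0)**2 = (5/11)**2 = 25/121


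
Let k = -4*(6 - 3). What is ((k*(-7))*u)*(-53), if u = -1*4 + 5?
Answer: -4452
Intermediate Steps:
u = 1 (u = -4 + 5 = 1)
k = -12 (k = -4*3 = -12)
((k*(-7))*u)*(-53) = (-12*(-7)*1)*(-53) = (84*1)*(-53) = 84*(-53) = -4452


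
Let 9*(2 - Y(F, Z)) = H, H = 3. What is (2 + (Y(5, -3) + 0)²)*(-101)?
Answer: -4343/9 ≈ -482.56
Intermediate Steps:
Y(F, Z) = 5/3 (Y(F, Z) = 2 - ⅑*3 = 2 - ⅓ = 5/3)
(2 + (Y(5, -3) + 0)²)*(-101) = (2 + (5/3 + 0)²)*(-101) = (2 + (5/3)²)*(-101) = (2 + 25/9)*(-101) = (43/9)*(-101) = -4343/9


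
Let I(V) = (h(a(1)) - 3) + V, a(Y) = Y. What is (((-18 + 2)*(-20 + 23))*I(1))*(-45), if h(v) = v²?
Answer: -2160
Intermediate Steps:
I(V) = -2 + V (I(V) = (1² - 3) + V = (1 - 3) + V = -2 + V)
(((-18 + 2)*(-20 + 23))*I(1))*(-45) = (((-18 + 2)*(-20 + 23))*(-2 + 1))*(-45) = (-16*3*(-1))*(-45) = -48*(-1)*(-45) = 48*(-45) = -2160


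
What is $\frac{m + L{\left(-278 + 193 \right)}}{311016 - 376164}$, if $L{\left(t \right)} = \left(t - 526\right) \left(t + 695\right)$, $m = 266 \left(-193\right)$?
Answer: $\frac{106012}{16287} \approx 6.509$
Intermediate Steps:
$m = -51338$
$L{\left(t \right)} = \left(-526 + t\right) \left(695 + t\right)$
$\frac{m + L{\left(-278 + 193 \right)}}{311016 - 376164} = \frac{-51338 + \left(-365570 + \left(-278 + 193\right)^{2} + 169 \left(-278 + 193\right)\right)}{311016 - 376164} = \frac{-51338 + \left(-365570 + \left(-85\right)^{2} + 169 \left(-85\right)\right)}{-65148} = \left(-51338 - 372710\right) \left(- \frac{1}{65148}\right) = \left(-424048\right) \left(- \frac{1}{65148}\right) = \frac{106012}{16287}$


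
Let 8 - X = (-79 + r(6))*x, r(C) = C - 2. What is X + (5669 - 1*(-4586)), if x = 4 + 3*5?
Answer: 11688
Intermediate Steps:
r(C) = -2 + C
x = 19 (x = 4 + 15 = 19)
X = 1433 (X = 8 - (-79 + (-2 + 6))*19 = 8 - (-79 + 4)*19 = 8 - (-75)*19 = 8 - 1*(-1425) = 8 + 1425 = 1433)
X + (5669 - 1*(-4586)) = 1433 + (5669 - 1*(-4586)) = 1433 + (5669 + 4586) = 1433 + 10255 = 11688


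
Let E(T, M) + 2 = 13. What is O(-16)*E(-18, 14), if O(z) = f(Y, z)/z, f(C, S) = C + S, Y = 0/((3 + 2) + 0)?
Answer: 11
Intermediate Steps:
E(T, M) = 11 (E(T, M) = -2 + 13 = 11)
Y = 0 (Y = 0/(5 + 0) = 0/5 = 0*(⅕) = 0)
O(z) = 1 (O(z) = (0 + z)/z = z/z = 1)
O(-16)*E(-18, 14) = 1*11 = 11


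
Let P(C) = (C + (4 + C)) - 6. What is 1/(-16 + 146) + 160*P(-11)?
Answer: -499199/130 ≈ -3840.0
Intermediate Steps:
P(C) = -2 + 2*C (P(C) = (4 + 2*C) - 6 = -2 + 2*C)
1/(-16 + 146) + 160*P(-11) = 1/(-16 + 146) + 160*(-2 + 2*(-11)) = 1/130 + 160*(-2 - 22) = 1/130 + 160*(-24) = 1/130 - 3840 = -499199/130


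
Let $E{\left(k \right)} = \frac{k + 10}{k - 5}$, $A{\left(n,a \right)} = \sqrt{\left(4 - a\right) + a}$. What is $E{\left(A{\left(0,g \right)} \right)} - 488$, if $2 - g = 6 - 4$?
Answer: $-492$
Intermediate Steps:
$g = 0$ ($g = 2 - \left(6 - 4\right) = 2 - 2 = 0$)
$A{\left(n,a \right)} = 2$ ($A{\left(n,a \right)} = \sqrt{4} = 2$)
$E{\left(k \right)} = \frac{10 + k}{-5 + k}$
$E{\left(A{\left(0,g \right)} \right)} - 488 = \frac{10 + 2}{-5 + 2} - 488 = \frac{1}{-3} \cdot 12 - 488 = \left(- \frac{1}{3}\right) 12 - 488 = -4 - 488 = -492$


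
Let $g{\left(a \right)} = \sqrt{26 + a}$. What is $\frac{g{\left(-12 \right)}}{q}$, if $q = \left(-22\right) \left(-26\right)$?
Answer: $\frac{\sqrt{14}}{572} \approx 0.0065414$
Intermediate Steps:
$q = 572$
$\frac{g{\left(-12 \right)}}{q} = \frac{\sqrt{26 - 12}}{572} = \sqrt{14} \cdot \frac{1}{572} = \frac{\sqrt{14}}{572}$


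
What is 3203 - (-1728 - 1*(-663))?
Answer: 4268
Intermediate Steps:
3203 - (-1728 - 1*(-663)) = 3203 - (-1728 + 663) = 3203 - 1*(-1065) = 3203 + 1065 = 4268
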